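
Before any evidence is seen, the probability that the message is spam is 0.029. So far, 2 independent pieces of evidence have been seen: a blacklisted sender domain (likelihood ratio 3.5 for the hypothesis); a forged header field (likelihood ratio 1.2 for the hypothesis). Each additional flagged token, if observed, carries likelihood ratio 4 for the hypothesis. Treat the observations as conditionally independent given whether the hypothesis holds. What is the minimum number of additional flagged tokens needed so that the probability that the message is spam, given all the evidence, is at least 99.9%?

Prior odds = 0.029/0.971 = 29/971.
Combined Bayes factor of the evidence already in hand = 3.5 × 1.2 = 4.2.
Odds after that evidence = (29/971) × 4.2 = 609/4855.
Target odds = 0.999/0.001 = 999.
Need 4ⁿ ≥ 999 ÷ (609/4855) = 1616715/203.
4⁶ = 4096 falls short of 1616715/203 but 4⁷ = 16384 reaches it, so n = 7.

7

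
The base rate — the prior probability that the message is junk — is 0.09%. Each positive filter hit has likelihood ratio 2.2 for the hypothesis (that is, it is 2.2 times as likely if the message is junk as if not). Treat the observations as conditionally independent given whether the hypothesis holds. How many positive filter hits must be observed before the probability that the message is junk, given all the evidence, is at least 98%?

14

Prior odds: 0.0009 ÷ 0.9991 = 9/9991.
Likelihood ratio per positive filter hit = 2.2.
Target posterior odds = 0.98/0.02 = 49.
Require 2.2ⁿ ≥ 49 ÷ (9/9991) = 489559/9.
2.2¹³ ≈28281 falls short of 489559/9 but 2.2¹⁴ ≈62218.2 reaches it, so n = 14.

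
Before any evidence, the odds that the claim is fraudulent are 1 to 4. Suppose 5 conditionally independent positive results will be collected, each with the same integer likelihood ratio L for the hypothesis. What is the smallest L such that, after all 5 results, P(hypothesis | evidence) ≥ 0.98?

3

Prior odds = 0.25.
Target odds = 0.98/0.02 = 49.
Need L⁵ ≥ 49 ÷ 0.25 = 196.
2⁵ = 32 < 196 ≤ 243 = 3⁵, so L = 3.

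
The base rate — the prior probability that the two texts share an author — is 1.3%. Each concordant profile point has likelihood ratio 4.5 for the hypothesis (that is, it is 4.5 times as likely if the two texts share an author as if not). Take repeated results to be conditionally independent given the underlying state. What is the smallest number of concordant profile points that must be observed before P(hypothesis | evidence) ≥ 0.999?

Prior odds = 0.013/0.987 = 13/987.
Likelihood ratio per concordant profile point = 4.5.
Target posterior odds = 0.999/0.001 = 999.
Need (13/987) × 4.5ⁿ ≥ 999, i.e. 4.5ⁿ ≥ 986013/13.
4.5⁷ = 4782969/128 falls short of 986013/13 but 4.5⁸ = 43046721/256 reaches it, so n = 8.

8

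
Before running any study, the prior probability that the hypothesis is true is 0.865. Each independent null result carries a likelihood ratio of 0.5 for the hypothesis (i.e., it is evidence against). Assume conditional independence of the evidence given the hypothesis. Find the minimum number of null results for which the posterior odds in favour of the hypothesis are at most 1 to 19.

7

Prior odds = 0.865/0.135 = 173/27.
Likelihood ratio per null result = 0.5.
Target odds = 1/19.
Need (173/27) × 0.5ⁿ ≤ 1/19, i.e. 0.5ⁿ ≤ 27/3287.
0.5⁶ = 0.015625 is still above 27/3287 but 0.5⁷ = 0.0078125 is at or below it, so n = 7.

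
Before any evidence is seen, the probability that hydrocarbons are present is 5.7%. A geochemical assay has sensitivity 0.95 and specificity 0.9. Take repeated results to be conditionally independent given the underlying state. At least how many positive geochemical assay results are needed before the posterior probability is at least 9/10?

Prior odds = 0.057/0.943 = 57/943.
False-positive rate = 1 − 0.9 = 0.1; likelihood ratio of a positive = 0.95/0.1 = 9.5.
Target odds: 0.9 ÷ 0.1 = 9.
Need (57/943) × 9.5ⁿ ≥ 9, i.e. 9.5ⁿ ≥ 2829/19.
9.5² = 90.25 falls short of 2829/19 but 9.5³ = 857.375 reaches it, so n = 3.

3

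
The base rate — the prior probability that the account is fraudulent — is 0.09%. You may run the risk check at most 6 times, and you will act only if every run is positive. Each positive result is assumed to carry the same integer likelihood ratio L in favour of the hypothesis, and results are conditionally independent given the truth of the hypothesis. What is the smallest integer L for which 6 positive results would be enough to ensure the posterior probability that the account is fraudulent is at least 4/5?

5

Prior odds = 0.0009/0.9991 = 9/9991.
Target odds = 0.8/0.2 = 4.
Need L⁶ ≥ 4 ÷ (9/9991) = 39964/9.
4⁶ = 4096 < 39964/9 ≤ 15625 = 5⁶, so L = 5.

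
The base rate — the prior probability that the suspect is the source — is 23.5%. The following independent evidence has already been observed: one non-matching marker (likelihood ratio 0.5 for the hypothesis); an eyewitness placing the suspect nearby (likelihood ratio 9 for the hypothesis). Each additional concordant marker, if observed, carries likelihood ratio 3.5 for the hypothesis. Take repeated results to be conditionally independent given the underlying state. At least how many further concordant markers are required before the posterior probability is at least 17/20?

Prior odds = 0.235/0.765 = 47/153.
Combined Bayes factor of the evidence already in hand = 0.5 × 9 = 4.5.
Odds after that evidence = (47/153) × 4.5 = 47/34.
Target odds = 0.85/0.15 = 17/3.
Need 3.5ⁿ ≥ 17/3 ÷ (47/34) = 578/141.
3.5¹ = 3.5 falls short of 578/141 but 3.5² = 12.25 reaches it, so n = 2.

2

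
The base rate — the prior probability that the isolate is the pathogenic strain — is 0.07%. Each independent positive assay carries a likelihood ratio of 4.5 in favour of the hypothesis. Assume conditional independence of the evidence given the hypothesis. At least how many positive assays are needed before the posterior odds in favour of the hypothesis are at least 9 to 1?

7

Prior odds: 0.0007 ÷ 0.9993 = 7/9993.
Likelihood ratio per positive assay = 4.5.
Target odds = 9.
Require 4.5ⁿ ≥ 9 ÷ (7/9993) = 89937/7.
4.5⁶ = 8303.765625 falls short of 89937/7 but 4.5⁷ = 4782969/128 reaches it, so n = 7.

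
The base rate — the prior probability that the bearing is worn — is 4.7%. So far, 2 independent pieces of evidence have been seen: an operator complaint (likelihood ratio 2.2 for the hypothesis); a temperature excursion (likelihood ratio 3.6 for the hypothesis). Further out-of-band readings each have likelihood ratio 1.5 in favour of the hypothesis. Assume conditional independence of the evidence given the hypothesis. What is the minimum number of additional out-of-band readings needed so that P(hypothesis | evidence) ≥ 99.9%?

20

Prior odds = 0.047/0.953 = 47/953.
Combined Bayes factor of the evidence already in hand = 2.2 × 3.6 = 7.92.
Odds after that evidence = (47/953) × 7.92 = 9306/23825.
Target odds = 0.999/0.001 = 999.
Need 1.5ⁿ ≥ 999 ÷ (9306/23825) = 2644575/1034.
1.5¹⁹ ≈2216.84 falls short of 2644575/1034 but 1.5²⁰ ≈3325.26 reaches it, so n = 20.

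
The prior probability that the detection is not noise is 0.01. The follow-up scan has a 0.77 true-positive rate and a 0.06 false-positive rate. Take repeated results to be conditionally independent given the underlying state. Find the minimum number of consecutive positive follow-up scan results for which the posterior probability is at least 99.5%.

Prior odds = 0.01/0.99 = 1/99.
Likelihood ratio of a positive result = 0.77/0.06 = 77/6.
Target posterior odds = 0.995/0.005 = 199.
Need (1/99) × (77/6)ⁿ ≥ 199, i.e. (77/6)ⁿ ≥ 19701.
(77/6)³ = 456533/216 falls short of 19701 but (77/6)⁴ = 35153041/1296 reaches it, so n = 4.

4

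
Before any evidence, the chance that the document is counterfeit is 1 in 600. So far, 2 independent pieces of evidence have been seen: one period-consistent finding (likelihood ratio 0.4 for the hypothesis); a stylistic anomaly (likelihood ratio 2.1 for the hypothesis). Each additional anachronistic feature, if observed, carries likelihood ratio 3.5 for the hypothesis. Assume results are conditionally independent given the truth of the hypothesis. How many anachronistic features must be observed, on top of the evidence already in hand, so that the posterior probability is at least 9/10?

7

Prior odds = (1/600)/(599/600) = 1/599.
Combined Bayes factor of the evidence already in hand = 0.4 × 2.1 = 0.84.
Odds after that evidence = (1/599) × 0.84 = 21/14975.
Target odds = 0.9/0.1 = 9.
Need 3.5ⁿ ≥ 9 ÷ (21/14975) = 44925/7.
3.5⁶ = 1838.265625 falls short of 44925/7 but 3.5⁷ = 823543/128 reaches it, so n = 7.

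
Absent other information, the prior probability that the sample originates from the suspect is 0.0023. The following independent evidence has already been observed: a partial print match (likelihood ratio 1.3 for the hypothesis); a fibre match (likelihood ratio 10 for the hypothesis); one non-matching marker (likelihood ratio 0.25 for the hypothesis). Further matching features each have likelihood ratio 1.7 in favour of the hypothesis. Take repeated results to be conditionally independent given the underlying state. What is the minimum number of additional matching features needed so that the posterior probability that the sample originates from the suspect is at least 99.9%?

23

Prior odds = 0.0023/0.9977 = 23/9977.
Combined Bayes factor of the evidence already in hand = 1.3 × 10 × 0.25 = 3.25.
Odds after that evidence = (23/9977) × 3.25 = 299/39908.
Target odds = 0.999/0.001 = 999.
Need 1.7ⁿ ≥ 999 ÷ (299/39908) = 39868092/299.
1.7²² ≈117456 falls short of 39868092/299 but 1.7²³ ≈199676 reaches it, so n = 23.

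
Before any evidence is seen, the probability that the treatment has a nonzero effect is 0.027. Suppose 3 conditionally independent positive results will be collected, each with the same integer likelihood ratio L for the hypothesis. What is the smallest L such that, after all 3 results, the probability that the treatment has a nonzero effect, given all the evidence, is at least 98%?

13

Prior odds = 0.027/0.973 = 27/973.
Target odds = 0.98/0.02 = 49.
Need L³ ≥ 49 ÷ (27/973) = 47677/27.
12³ = 1728 < 47677/27 ≤ 2197 = 13³, so L = 13.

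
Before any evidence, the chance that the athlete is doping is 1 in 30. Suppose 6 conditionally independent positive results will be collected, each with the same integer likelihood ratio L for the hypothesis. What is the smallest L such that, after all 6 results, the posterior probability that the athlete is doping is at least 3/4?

Prior odds = (1/30)/(29/30) = 1/29.
Target odds = 0.75/0.25 = 3.
Need L⁶ ≥ 3 ÷ (1/29) = 87.
2⁶ = 64 < 87 ≤ 729 = 3⁶, so L = 3.

3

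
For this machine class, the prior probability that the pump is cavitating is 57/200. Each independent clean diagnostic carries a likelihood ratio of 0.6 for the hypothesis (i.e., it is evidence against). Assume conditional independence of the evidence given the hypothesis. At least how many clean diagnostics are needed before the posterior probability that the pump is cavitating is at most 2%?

Prior odds: 0.285 ÷ 0.715 = 57/143.
Likelihood ratio per clean diagnostic = 0.6.
Target posterior odds = 0.02/0.98 = 1/49.
Require 0.6ⁿ ≤ 1/49 ÷ (57/143) = 143/2793.
0.6⁵ = 0.07776 is still above 143/2793 but 0.6⁶ = 729/15625 is at or below it, so n = 6.

6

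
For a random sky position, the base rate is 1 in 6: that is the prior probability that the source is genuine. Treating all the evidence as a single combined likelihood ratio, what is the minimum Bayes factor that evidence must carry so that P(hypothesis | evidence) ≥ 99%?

495

Prior odds = (1/6)/(5/6) = 0.2.
Target odds = 0.99/0.01 = 99.
Required Bayes factor = 99 ÷ 0.2 = 495.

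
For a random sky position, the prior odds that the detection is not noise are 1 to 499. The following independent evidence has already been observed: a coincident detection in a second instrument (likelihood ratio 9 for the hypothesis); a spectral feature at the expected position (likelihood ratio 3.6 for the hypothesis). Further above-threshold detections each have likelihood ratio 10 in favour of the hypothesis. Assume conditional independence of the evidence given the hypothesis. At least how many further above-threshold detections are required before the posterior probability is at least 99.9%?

5

Prior odds = 1/499.
Combined Bayes factor of the evidence already in hand = 9 × 3.6 = 32.4.
Odds after that evidence = (1/499) × 32.4 = 162/2495.
Target odds = 0.999/0.001 = 999.
Need 10ⁿ ≥ 999 ÷ (162/2495) = 92315/6.
10⁴ = 10000 falls short of 92315/6 but 10⁵ = 100000 reaches it, so n = 5.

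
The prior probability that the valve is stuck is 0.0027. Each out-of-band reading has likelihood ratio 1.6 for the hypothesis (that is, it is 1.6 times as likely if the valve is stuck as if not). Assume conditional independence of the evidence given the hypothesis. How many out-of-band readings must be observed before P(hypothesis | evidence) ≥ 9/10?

18

Prior odds: 0.0027 ÷ 0.9973 = 27/9973.
Likelihood ratio per out-of-band reading = 1.6.
Target odds: 0.9 ÷ 0.1 = 9.
Require 1.6ⁿ ≥ 9 ÷ (27/9973) = 9973/3.
1.6¹⁷ ≈2951.48 falls short of 9973/3 but 1.6¹⁸ ≈4722.37 reaches it, so n = 18.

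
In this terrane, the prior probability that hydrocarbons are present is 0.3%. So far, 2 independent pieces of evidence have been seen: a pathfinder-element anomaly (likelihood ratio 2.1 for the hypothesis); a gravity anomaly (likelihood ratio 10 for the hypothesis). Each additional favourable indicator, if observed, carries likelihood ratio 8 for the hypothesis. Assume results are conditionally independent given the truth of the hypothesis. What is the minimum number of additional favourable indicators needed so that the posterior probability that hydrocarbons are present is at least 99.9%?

5

Prior odds = 0.003/0.997 = 3/997.
Combined Bayes factor of the evidence already in hand = 2.1 × 10 = 21.
Odds after that evidence = (3/997) × 21 = 63/997.
Target odds = 0.999/0.001 = 999.
Need 8ⁿ ≥ 999 ÷ (63/997) = 110667/7.
8⁴ = 4096 falls short of 110667/7 but 8⁵ = 32768 reaches it, so n = 5.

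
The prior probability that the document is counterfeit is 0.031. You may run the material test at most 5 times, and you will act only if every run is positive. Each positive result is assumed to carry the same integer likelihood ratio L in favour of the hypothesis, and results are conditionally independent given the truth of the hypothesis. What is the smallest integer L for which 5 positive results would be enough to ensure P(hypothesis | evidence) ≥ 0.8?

3

Prior odds = 0.031/0.969 = 31/969.
Target odds = 0.8/0.2 = 4.
Need L⁵ ≥ 4 ÷ (31/969) = 3876/31.
2⁵ = 32 < 3876/31 ≤ 243 = 3⁵, so L = 3.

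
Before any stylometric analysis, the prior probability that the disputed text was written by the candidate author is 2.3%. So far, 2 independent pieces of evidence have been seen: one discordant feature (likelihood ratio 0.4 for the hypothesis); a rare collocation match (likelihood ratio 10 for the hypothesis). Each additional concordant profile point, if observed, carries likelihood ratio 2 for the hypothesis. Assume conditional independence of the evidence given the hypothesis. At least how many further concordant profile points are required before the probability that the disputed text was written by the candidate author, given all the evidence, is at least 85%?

6

Prior odds = 0.023/0.977 = 23/977.
Combined Bayes factor of the evidence already in hand = 0.4 × 10 = 4.
Odds after that evidence = (23/977) × 4 = 92/977.
Target odds = 0.85/0.15 = 17/3.
Need 2ⁿ ≥ 17/3 ÷ (92/977) = 16609/276.
2⁵ = 32 falls short of 16609/276 but 2⁶ = 64 reaches it, so n = 6.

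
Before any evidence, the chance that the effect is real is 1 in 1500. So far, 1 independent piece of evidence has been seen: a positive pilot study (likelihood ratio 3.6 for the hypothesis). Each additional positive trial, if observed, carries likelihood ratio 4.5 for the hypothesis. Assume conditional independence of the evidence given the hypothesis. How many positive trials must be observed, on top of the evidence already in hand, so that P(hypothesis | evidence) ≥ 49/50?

Prior odds = (1/1500)/(1499/1500) = 1/1499.
Bayes factor of the evidence already in hand = 3.6.
Odds after that evidence = (1/1499) × 3.6 = 18/7495.
Target odds = 0.98/0.02 = 49.
Need 4.5ⁿ ≥ 49 ÷ (18/7495) = 367255/18.
4.5⁶ = 8303.765625 falls short of 367255/18 but 4.5⁷ = 4782969/128 reaches it, so n = 7.

7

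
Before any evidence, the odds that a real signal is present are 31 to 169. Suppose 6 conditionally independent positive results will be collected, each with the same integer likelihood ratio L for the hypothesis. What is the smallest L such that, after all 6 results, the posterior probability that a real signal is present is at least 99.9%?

Prior odds = 31/169.
Target odds = 0.999/0.001 = 999.
Need L⁶ ≥ 999 ÷ (31/169) = 168831/31.
4⁶ = 4096 < 168831/31 ≤ 15625 = 5⁶, so L = 5.

5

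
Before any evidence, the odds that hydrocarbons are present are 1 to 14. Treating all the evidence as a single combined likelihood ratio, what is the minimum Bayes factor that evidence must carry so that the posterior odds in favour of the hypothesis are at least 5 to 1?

Prior odds = 1/14.
Target odds = 5.
Required Bayes factor = 5 ÷ (1/14) = 70.

70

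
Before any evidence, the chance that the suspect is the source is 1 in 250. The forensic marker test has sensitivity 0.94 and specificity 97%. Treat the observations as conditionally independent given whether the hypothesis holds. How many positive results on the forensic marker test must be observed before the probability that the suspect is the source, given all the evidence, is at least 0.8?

3

Prior odds: 0.004 ÷ 0.996 = 1/249.
False-positive rate = 1 − 0.97 = 0.03; likelihood ratio of a positive = 0.94/0.03 = 94/3.
Target posterior odds = 0.8/0.2 = 4.
Require (94/3)ⁿ ≥ 4 ÷ (1/249) = 996.
(94/3)² = 8836/9 falls short of 996 but (94/3)³ = 830584/27 reaches it, so n = 3.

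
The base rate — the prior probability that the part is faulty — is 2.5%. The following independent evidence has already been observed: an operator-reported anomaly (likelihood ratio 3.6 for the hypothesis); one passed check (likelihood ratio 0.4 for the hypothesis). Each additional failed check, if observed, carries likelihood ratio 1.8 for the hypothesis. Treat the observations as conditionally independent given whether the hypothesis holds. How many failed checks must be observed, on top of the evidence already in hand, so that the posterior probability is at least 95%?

11

Prior odds = 0.025/0.975 = 1/39.
Combined Bayes factor of the evidence already in hand = 3.6 × 0.4 = 1.44.
Odds after that evidence = (1/39) × 1.44 = 12/325.
Target odds = 0.95/0.05 = 19.
Need 1.8ⁿ ≥ 19 ÷ (12/325) = 6175/12.
1.8¹⁰ ≈357.047 falls short of 6175/12 but 1.8¹¹ ≈642.684 reaches it, so n = 11.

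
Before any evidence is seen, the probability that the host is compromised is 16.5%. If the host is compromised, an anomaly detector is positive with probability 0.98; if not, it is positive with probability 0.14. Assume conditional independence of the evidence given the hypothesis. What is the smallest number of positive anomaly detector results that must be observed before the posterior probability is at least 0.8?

Prior odds = 0.165/0.835 = 33/167.
Likelihood ratio of a positive = 0.98/0.14 = 7.
Target posterior odds = 0.8/0.2 = 4.
Need (33/167) × 7ⁿ ≥ 4, i.e. 7ⁿ ≥ 668/33.
7¹ = 7 falls short of 668/33 but 7² = 49 reaches it, so n = 2.

2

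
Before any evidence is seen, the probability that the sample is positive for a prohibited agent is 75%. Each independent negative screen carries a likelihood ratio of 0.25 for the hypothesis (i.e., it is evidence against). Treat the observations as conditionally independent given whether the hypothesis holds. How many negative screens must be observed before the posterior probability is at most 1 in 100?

5

Prior odds: 0.75 ÷ 0.25 = 3.
Likelihood ratio per negative screen = 0.25.
Target odds: 0.01 ÷ 0.99 = 1/99.
Need 3 × 0.25ⁿ ≤ 1/99, i.e. 0.25ⁿ ≤ 1/297.
0.25⁴ = 0.00390625 is still above 1/297 but 0.25⁵ = 1/1024 is at or below it, so n = 5.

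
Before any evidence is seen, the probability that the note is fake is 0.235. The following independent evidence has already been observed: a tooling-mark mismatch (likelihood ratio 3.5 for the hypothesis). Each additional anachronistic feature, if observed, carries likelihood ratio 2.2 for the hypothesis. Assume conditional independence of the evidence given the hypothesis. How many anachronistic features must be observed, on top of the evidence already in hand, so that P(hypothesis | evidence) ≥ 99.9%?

9

Prior odds = 0.235/0.765 = 47/153.
Bayes factor of the evidence already in hand = 3.5.
Odds after that evidence = (47/153) × 3.5 = 329/306.
Target odds = 0.999/0.001 = 999.
Need 2.2ⁿ ≥ 999 ÷ (329/306) = 305694/329.
2.2⁸ = 214358881/390625 falls short of 305694/329 but 2.2⁹ ≈1207.27 reaches it, so n = 9.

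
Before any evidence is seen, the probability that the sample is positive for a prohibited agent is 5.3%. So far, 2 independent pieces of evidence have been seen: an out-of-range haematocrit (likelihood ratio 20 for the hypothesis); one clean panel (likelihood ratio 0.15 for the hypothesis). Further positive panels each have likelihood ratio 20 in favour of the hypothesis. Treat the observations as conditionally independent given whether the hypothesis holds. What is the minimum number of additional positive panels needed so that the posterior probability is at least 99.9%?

Prior odds = 0.053/0.947 = 53/947.
Combined Bayes factor of the evidence already in hand = 20 × 0.15 = 3.
Odds after that evidence = (53/947) × 3 = 159/947.
Target odds = 0.999/0.001 = 999.
Need 20ⁿ ≥ 999 ÷ (159/947) = 315351/53.
20² = 400 falls short of 315351/53 but 20³ = 8000 reaches it, so n = 3.

3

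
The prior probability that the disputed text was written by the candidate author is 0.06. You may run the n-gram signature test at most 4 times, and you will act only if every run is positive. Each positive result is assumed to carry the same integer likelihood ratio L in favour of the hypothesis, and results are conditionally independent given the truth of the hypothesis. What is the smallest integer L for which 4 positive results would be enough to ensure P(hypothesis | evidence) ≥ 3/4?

3

Prior odds = 0.06/0.94 = 3/47.
Target odds = 0.75/0.25 = 3.
Need L⁴ ≥ 3 ÷ (3/47) = 47.
2⁴ = 16 < 47 ≤ 81 = 3⁴, so L = 3.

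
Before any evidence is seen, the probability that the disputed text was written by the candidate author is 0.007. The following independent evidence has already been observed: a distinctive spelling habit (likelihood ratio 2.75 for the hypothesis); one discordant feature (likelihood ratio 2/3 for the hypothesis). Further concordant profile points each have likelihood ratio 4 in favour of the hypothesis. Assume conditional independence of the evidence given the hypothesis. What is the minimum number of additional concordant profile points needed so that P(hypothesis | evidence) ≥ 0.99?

Prior odds = 0.007/0.993 = 7/993.
Combined Bayes factor of the evidence already in hand = 2.75 × (2/3) = 11/6.
Odds after that evidence = (7/993) × 11/6 = 77/5958.
Target odds = 0.99/0.01 = 99.
Need 4ⁿ ≥ 99 ÷ (77/5958) = 53622/7.
4⁶ = 4096 falls short of 53622/7 but 4⁷ = 16384 reaches it, so n = 7.

7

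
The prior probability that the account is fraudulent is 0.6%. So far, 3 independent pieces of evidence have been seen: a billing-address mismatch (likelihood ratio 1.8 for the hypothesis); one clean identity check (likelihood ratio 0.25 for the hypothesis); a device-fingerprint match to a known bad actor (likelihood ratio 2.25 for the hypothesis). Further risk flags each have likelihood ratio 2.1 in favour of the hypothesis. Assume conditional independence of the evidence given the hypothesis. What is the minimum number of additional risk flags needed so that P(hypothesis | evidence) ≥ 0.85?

10

Prior odds = 0.006/0.994 = 3/497.
Combined Bayes factor of the evidence already in hand = 1.8 × 0.25 × 2.25 = 1.0125.
Odds after that evidence = (3/497) × 1.0125 = 243/39760.
Target odds = 0.85/0.15 = 17/3.
Need 2.1ⁿ ≥ 17/3 ÷ (243/39760) = 675920/729.
2.1⁹ ≈794.28 falls short of 675920/729 but 2.1¹⁰ ≈1667.99 reaches it, so n = 10.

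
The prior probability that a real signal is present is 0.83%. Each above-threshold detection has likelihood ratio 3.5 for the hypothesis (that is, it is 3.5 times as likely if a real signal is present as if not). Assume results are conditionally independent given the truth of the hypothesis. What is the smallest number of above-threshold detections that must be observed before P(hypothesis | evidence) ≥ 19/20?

Prior odds: 0.0083 ÷ 0.9917 = 83/9917.
Likelihood ratio per above-threshold detection = 3.5.
Target posterior odds = 0.95/0.05 = 19.
Require 3.5ⁿ ≥ 19 ÷ (83/9917) = 188423/83.
3.5⁶ = 1838.265625 falls short of 188423/83 but 3.5⁷ = 823543/128 reaches it, so n = 7.

7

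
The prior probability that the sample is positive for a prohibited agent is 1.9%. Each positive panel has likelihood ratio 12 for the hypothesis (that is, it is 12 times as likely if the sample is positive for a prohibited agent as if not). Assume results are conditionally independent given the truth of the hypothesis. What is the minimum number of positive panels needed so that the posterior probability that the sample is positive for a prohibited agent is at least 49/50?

4

Prior odds: 0.019 ÷ 0.981 = 19/981.
Likelihood ratio per positive panel = 12.
Target posterior odds = 0.98/0.02 = 49.
Need (19/981) × 12ⁿ ≥ 49, i.e. 12ⁿ ≥ 48069/19.
12³ = 1728 falls short of 48069/19 but 12⁴ = 20736 reaches it, so n = 4.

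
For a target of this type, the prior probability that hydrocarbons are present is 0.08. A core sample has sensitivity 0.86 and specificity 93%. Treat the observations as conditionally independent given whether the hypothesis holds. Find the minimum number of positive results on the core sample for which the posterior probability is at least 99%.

Prior odds = 0.08/0.92 = 2/23.
False-positive rate = 1 − 0.93 = 0.07; likelihood ratio of a positive = 0.86/0.07 = 86/7.
Target odds: 0.99 ÷ 0.01 = 99.
Require (86/7)ⁿ ≥ 99 ÷ (2/23) = 1138.5.
(86/7)² = 7396/49 falls short of 1138.5 but (86/7)³ = 636056/343 reaches it, so n = 3.

3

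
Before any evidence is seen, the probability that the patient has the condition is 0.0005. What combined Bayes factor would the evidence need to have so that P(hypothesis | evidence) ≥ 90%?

Prior odds = 0.0005/0.9995 = 1/1999.
Target odds = 0.9/0.1 = 9.
Required Bayes factor = 9 ÷ (1/1999) = 17991.

17991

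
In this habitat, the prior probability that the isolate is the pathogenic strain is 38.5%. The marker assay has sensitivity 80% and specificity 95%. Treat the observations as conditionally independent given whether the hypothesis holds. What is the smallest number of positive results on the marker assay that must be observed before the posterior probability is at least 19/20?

2

Prior odds = 0.385/0.615 = 77/123.
False-positive rate = 1 − 0.95 = 0.05; likelihood ratio of a positive = 0.8/0.05 = 16.
Target odds: 0.95 ÷ 0.05 = 19.
Require 16ⁿ ≥ 19 ÷ (77/123) = 2337/77.
16¹ = 16 falls short of 2337/77 but 16² = 256 reaches it, so n = 2.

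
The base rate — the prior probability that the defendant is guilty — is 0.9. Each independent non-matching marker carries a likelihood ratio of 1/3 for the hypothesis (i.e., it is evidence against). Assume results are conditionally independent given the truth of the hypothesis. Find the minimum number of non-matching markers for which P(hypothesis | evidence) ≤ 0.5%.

Prior odds = 0.9/0.1 = 9.
Likelihood ratio per non-matching marker = 1/3.
Target posterior odds = 0.005/0.995 = 1/199.
Require (1/3)ⁿ ≤ 1/199 ÷ 9 = 1/1791.
(1/3)⁶ = 1/729 is still above 1/1791 but (1/3)⁷ = 1/2187 is at or below it, so n = 7.

7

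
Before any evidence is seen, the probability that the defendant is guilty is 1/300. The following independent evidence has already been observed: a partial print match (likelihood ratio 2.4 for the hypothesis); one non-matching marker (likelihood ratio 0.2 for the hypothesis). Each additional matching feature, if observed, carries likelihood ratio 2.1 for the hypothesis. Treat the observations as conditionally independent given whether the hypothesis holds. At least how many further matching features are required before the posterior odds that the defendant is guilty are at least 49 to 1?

14

Prior odds = (1/300)/(299/300) = 1/299.
Combined Bayes factor of the evidence already in hand = 2.4 × 0.2 = 0.48.
Odds after that evidence = (1/299) × 0.48 = 12/7475.
Target odds = 49.
Need 2.1ⁿ ≥ 49 ÷ (12/7475) = 366275/12.
2.1¹³ ≈15447.2 falls short of 366275/12 but 2.1¹⁴ ≈32439.2 reaches it, so n = 14.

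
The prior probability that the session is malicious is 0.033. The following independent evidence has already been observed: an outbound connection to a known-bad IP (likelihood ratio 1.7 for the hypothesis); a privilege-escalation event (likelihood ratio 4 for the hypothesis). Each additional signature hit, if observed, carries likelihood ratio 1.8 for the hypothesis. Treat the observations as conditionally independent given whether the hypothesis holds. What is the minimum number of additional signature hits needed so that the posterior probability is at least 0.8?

5

Prior odds = 0.033/0.967 = 33/967.
Combined Bayes factor of the evidence already in hand = 1.7 × 4 = 6.8.
Odds after that evidence = (33/967) × 6.8 = 1122/4835.
Target odds = 0.8/0.2 = 4.
Need 1.8ⁿ ≥ 4 ÷ (1122/4835) = 9670/561.
1.8⁴ = 10.4976 falls short of 9670/561 but 1.8⁵ = 18.89568 reaches it, so n = 5.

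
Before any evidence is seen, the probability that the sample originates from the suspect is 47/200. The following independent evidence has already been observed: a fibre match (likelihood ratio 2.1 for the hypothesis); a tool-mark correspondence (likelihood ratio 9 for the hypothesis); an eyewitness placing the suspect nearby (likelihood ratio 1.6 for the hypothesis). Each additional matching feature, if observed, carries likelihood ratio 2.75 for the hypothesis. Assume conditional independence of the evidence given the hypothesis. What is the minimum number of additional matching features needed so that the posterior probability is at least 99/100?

3

Prior odds = 0.235/0.765 = 47/153.
Combined Bayes factor of the evidence already in hand = 2.1 × 9 × 1.6 = 30.24.
Odds after that evidence = (47/153) × 30.24 = 3948/425.
Target odds = 0.99/0.01 = 99.
Need 2.75ⁿ ≥ 99 ÷ (3948/425) = 14025/1316.
2.75² = 7.5625 falls short of 14025/1316 but 2.75³ = 20.796875 reaches it, so n = 3.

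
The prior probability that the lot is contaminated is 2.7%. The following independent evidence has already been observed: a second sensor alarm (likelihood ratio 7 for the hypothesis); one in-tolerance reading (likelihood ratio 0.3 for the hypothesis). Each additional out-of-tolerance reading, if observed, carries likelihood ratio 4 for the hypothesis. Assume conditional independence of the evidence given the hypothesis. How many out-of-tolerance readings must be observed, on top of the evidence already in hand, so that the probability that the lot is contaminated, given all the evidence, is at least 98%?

Prior odds = 0.027/0.973 = 27/973.
Combined Bayes factor of the evidence already in hand = 7 × 0.3 = 2.1.
Odds after that evidence = (27/973) × 2.1 = 81/1390.
Target odds = 0.98/0.02 = 49.
Need 4ⁿ ≥ 49 ÷ (81/1390) = 68110/81.
4⁴ = 256 falls short of 68110/81 but 4⁵ = 1024 reaches it, so n = 5.

5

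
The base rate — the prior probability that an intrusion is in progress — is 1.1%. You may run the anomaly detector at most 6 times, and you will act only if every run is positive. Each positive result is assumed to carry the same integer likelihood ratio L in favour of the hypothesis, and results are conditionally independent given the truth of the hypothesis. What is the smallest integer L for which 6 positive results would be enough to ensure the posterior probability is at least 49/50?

5

Prior odds = 0.011/0.989 = 11/989.
Target odds = 0.98/0.02 = 49.
Need L⁶ ≥ 49 ÷ (11/989) = 48461/11.
4⁶ = 4096 < 48461/11 ≤ 15625 = 5⁶, so L = 5.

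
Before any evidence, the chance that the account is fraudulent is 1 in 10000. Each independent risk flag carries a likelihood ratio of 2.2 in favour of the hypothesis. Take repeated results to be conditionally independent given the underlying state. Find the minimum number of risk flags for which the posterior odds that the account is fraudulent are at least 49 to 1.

Prior odds = 0.0001/0.9999 = 1/9999.
Likelihood ratio per risk flag = 2.2.
Target odds = 49.
Require 2.2ⁿ ≥ 49 ÷ (1/9999) = 489951.
2.2¹⁶ ≈301136 falls short of 489951 but 2.2¹⁷ ≈662500 reaches it, so n = 17.

17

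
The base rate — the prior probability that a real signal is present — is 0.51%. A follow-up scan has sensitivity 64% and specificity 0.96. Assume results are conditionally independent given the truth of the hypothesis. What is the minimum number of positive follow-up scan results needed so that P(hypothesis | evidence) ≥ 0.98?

4

Prior odds: 0.0051 ÷ 0.9949 = 51/9949.
False-positive rate = 1 − 0.96 = 0.04; likelihood ratio of a positive = 0.64/0.04 = 16.
Target odds: 0.98 ÷ 0.02 = 49.
Require 16ⁿ ≥ 49 ÷ (51/9949) = 487501/51.
16³ = 4096 falls short of 487501/51 but 16⁴ = 65536 reaches it, so n = 4.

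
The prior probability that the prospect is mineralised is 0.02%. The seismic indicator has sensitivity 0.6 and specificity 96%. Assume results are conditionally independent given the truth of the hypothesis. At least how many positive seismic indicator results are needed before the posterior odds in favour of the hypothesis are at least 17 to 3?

Prior odds = 0.0002/0.9998 = 1/4999.
False-positive rate = 1 − 0.96 = 0.04; likelihood ratio of a positive = 0.6/0.04 = 15.
Target odds = 17/3.
Need (1/4999) × 15ⁿ ≥ 17/3, i.e. 15ⁿ ≥ 84983/3.
15³ = 3375 falls short of 84983/3 but 15⁴ = 50625 reaches it, so n = 4.

4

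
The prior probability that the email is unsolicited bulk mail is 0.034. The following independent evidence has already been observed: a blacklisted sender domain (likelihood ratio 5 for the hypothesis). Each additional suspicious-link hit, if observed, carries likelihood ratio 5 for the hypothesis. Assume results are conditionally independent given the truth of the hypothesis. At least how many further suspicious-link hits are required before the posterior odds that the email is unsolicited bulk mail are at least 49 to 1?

4

Prior odds = 0.034/0.966 = 17/483.
Bayes factor of the evidence already in hand = 5.
Odds after that evidence = (17/483) × 5 = 85/483.
Target odds = 49.
Need 5ⁿ ≥ 49 ÷ (85/483) = 23667/85.
5³ = 125 falls short of 23667/85 but 5⁴ = 625 reaches it, so n = 4.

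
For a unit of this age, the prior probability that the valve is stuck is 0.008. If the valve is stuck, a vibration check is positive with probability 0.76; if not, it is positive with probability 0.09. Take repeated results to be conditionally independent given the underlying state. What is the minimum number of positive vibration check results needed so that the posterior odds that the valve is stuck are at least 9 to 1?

Prior odds: 0.008 ÷ 0.992 = 1/124.
Likelihood ratio of a positive = 0.76/0.09 = 76/9.
Target odds = 9.
Require (76/9)ⁿ ≥ 9 ÷ (1/124) = 1116.
(76/9)³ = 438976/729 falls short of 1116 but (76/9)⁴ = 33362176/6561 reaches it, so n = 4.

4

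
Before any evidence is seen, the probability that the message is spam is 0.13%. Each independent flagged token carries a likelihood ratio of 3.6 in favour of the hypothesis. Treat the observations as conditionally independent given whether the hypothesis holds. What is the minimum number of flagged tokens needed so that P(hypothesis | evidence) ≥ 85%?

7

Prior odds = 0.0013/0.9987 = 13/9987.
Likelihood ratio per flagged token = 3.6.
Target posterior odds = 0.85/0.15 = 17/3.
Need (13/9987) × 3.6ⁿ ≥ 17/3, i.e. 3.6ⁿ ≥ 56593/13.
3.6⁶ = 34012224/15625 falls short of 56593/13 but 3.6⁷ = 612220032/78125 reaches it, so n = 7.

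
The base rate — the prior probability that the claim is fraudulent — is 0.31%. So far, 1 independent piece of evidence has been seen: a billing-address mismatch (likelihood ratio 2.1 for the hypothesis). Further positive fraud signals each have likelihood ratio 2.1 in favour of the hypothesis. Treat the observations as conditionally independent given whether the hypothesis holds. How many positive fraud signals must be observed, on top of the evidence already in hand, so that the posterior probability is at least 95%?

Prior odds = 0.0031/0.9969 = 31/9969.
Bayes factor of the evidence already in hand = 2.1.
Odds after that evidence = (31/9969) × 2.1 = 217/33230.
Target odds = 0.95/0.05 = 19.
Need 2.1ⁿ ≥ 19 ÷ (217/33230) = 631370/217.
2.1¹⁰ ≈1667.99 falls short of 631370/217 but 2.1¹¹ ≈3502.78 reaches it, so n = 11.

11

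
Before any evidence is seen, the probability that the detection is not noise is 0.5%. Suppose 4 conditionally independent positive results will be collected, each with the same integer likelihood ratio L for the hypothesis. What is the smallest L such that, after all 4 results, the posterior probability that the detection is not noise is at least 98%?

10

Prior odds = 0.005/0.995 = 1/199.
Target odds = 0.98/0.02 = 49.
Need L⁴ ≥ 49 ÷ (1/199) = 9751.
9⁴ = 6561 < 9751 ≤ 10000 = 10⁴, so L = 10.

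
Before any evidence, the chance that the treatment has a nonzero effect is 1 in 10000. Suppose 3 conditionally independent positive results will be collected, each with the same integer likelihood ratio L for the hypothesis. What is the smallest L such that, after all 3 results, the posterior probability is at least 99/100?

Prior odds = 0.0001/0.9999 = 1/9999.
Target odds = 0.99/0.01 = 99.
Need L³ ≥ 99 ÷ (1/9999) = 989901.
99³ = 970299 < 989901 ≤ 1000000 = 100³, so L = 100.

100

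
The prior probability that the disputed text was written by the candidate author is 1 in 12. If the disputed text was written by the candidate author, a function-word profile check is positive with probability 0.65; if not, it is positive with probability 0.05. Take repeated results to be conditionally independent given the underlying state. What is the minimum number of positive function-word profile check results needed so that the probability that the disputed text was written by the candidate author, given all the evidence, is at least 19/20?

3

Prior odds = (1/12)/(11/12) = 1/11.
Likelihood ratio of a positive = 0.65/0.05 = 13.
Target posterior odds = 0.95/0.05 = 19.
Require 13ⁿ ≥ 19 ÷ (1/11) = 209.
13² = 169 falls short of 209 but 13³ = 2197 reaches it, so n = 3.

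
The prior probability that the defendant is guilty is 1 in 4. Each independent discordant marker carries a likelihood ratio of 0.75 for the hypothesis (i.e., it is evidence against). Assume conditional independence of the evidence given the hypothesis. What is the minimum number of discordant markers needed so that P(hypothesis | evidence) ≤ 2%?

10

Prior odds = 0.25/0.75 = 1/3.
Likelihood ratio per discordant marker = 0.75.
Target posterior odds = 0.02/0.98 = 1/49.
Require 0.75ⁿ ≤ 1/49 ÷ (1/3) = 3/49.
0.75⁹ = 19683/262144 is still above 3/49 but 0.75¹⁰ = 59049/1048576 is at or below it, so n = 10.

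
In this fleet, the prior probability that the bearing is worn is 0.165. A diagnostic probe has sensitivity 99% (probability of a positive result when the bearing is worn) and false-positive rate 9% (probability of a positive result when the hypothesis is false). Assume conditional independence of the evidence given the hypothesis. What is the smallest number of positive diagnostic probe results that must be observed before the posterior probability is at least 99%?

3

Prior odds: 0.165 ÷ 0.835 = 33/167.
Likelihood ratio of a positive result = 0.99/0.09 = 11.
Target posterior odds = 0.99/0.01 = 99.
Require 11ⁿ ≥ 99 ÷ (33/167) = 501.
11² = 121 falls short of 501 but 11³ = 1331 reaches it, so n = 3.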